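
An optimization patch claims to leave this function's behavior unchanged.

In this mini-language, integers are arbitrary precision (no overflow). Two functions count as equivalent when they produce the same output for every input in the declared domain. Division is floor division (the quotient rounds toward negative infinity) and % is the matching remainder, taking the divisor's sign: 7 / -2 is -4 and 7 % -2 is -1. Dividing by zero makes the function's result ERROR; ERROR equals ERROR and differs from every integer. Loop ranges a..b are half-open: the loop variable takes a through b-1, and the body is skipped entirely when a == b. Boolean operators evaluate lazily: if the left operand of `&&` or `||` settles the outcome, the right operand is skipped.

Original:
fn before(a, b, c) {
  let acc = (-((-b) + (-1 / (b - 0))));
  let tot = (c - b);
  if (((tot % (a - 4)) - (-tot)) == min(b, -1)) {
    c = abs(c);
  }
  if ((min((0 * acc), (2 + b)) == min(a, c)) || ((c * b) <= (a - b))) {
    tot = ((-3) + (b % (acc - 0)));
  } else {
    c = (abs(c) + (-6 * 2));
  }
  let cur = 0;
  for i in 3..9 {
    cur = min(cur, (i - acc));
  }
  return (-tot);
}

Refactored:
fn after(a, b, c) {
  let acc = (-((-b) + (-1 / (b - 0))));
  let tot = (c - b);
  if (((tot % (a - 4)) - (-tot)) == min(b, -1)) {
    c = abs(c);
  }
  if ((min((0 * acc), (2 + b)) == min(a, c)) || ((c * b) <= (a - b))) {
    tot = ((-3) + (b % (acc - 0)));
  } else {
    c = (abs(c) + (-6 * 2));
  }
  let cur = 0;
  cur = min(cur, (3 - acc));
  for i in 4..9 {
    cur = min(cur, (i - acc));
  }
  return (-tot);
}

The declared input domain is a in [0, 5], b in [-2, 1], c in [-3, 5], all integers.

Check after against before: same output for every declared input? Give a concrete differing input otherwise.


The two versions differ — the changes include loop structure differs, and constant usage differs, and statement counts differ, and min/max/abs usage differs, and arithmetic usage differs.
One worked example (a=3, b=0, c=1) — before: division by zero -> ERROR; after: division by zero -> ERROR; agreement on ERROR.
Across all 216 domain points the two functions coincide.
verdict: equivalent


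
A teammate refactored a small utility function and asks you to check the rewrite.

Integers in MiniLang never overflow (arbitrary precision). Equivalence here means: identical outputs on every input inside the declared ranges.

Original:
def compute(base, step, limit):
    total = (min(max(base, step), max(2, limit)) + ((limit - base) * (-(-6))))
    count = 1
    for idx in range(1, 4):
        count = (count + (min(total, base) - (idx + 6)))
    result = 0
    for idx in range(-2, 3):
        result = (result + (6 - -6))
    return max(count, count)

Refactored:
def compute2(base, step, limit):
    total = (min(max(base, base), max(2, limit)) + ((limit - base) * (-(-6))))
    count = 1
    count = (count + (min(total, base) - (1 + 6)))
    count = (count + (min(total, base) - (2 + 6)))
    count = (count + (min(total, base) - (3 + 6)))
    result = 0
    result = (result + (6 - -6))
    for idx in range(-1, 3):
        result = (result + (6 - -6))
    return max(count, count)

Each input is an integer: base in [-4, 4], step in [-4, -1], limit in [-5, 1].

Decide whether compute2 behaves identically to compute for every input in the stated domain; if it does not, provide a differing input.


Try base=-4, step=-3, limit=-5.
compute: total=-9, then count=1, then (idx=1), then count=-15, then (idx=2), then count=-32, then (idx=3), then count=-50, then result=0, then (idx=-2), then result=12, then (idx=-1), then result=24, then (idx=0), then result=36, then (idx=1), then result=48, then (idx=2), then result=60, then returns -50
compute2: total=-10, then count=1, then count=-16, then count=-34, then count=-53, then result=0, then result=12, then (idx=-1), then result=24, then (idx=0), then result=36, then (idx=1), then result=48, then (idx=2), then result=60, then returns -53
-50 against -53: the behavior changed.
verdict: not equivalent; witness: base=-4, step=-3, limit=-5


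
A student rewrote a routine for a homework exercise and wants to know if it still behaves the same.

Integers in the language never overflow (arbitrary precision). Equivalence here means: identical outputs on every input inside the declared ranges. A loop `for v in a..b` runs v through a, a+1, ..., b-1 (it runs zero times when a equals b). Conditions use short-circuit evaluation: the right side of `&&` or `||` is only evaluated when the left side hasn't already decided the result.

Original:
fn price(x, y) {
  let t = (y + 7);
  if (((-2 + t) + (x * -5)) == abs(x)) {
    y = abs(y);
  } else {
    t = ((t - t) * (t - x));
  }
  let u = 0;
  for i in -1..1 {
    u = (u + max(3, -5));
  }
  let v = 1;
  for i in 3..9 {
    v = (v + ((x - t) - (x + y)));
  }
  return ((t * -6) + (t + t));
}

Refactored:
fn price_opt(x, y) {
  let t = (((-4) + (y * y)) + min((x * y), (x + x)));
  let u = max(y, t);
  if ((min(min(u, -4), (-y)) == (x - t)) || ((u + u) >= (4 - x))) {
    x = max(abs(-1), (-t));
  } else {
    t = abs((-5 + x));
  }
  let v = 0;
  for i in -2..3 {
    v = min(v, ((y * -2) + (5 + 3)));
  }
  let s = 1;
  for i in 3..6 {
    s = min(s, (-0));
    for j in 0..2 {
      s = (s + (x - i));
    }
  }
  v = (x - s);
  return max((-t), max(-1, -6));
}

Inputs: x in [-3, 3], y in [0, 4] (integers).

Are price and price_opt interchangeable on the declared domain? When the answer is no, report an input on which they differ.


Consider the input x=-3, y=0.
price: t = 7; (((-2 + t) + (x * -5)) == abs(x)) -> false; t = 0; u = 0; [i=-1]; u = 3; [i=0]; u = 6; v = 1; [i=3]; v = 1; [i=4]; v = 1; [i=5]; v = 1; [i=6]; v = 1; [i=7]; v = 1; [i=8]; v = 1; return 0
price_opt: t = -10; u = 0; ((min(min(u, -4), (-y)) == (x - t)) || ((u + u) >= (4 - x))) -> false; t = 8; v = 0; [i=-2]; v = 0; [i=-1]; v = 0; [i=0]; v = 0; [i=1]; v = 0; [i=2]; v = 0; s = 1; [i=3]; s = 0; [j=0]; s = -6; [j=1]; s = -12; [i=4]; s = -12; [j=0]; s = -19; [j=1]; s = -26; [i=5]; s = -26; [j=0]; s = -34; [j=1]; s = -42; v = 39; return -1
0 != -1, so the rewrite changes behavior.
verdict: not equivalent; witness: x=-3, y=0


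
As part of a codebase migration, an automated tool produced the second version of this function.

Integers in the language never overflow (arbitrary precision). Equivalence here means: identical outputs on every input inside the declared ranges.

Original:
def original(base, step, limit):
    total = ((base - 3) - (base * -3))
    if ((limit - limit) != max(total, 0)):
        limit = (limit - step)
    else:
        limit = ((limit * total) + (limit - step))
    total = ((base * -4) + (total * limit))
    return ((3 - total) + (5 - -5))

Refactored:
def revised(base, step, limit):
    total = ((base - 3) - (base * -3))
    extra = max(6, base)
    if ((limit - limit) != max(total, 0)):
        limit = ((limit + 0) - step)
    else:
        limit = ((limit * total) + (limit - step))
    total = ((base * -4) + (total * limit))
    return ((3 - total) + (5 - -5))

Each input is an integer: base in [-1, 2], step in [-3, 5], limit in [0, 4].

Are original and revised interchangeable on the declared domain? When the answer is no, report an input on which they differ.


Whatever the rewrite altered, no input in the stated domain can expose a difference.
Tracing base=-1, step=4, limit=1: original: total = -7; ((limit - limit) != max(total, 0)) -> false; limit = -10; total = 74; return -61 | revised: total = -7; extra = 6; ((limit - limit) != max(total, 0)) -> false; limit = -10; total = 74; return -61 — matching result -61.
Checked all 180 inputs in the declared domain: the outputs agree on every one.
verdict: equivalent


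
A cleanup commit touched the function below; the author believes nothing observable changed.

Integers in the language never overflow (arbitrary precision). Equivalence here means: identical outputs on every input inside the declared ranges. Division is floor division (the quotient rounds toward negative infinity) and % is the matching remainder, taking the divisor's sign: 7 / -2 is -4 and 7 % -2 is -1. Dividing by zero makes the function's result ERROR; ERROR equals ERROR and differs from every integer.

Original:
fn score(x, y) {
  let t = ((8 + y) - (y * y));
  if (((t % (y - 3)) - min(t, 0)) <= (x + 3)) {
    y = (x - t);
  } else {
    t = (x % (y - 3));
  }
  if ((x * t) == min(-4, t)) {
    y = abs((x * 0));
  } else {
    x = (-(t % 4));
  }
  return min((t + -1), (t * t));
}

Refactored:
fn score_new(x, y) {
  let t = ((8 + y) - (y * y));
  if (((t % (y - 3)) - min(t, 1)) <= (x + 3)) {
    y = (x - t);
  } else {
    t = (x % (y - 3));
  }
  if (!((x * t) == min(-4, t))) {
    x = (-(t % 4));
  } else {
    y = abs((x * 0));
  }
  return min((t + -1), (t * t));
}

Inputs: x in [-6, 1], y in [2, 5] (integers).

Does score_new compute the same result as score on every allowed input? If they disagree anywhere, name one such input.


Run the pair on x=-4, y=2.
score: t = 6; (((t % (y - 3)) - min(t, 0)) <= (x + 3)) -> false; t = 0; ((x * t) == min(-4, t)) -> false; x = 0; return -1
score_new: t = 6; (((t % (y - 3)) - min(t, 1)) <= (x + 3)) -> true; y = -10; (!((x * t) == min(-4, t))) -> true; x = -2; return 5
-1 vs 5 — the two versions disagree here.
verdict: not equivalent; witness: x=-4, y=2


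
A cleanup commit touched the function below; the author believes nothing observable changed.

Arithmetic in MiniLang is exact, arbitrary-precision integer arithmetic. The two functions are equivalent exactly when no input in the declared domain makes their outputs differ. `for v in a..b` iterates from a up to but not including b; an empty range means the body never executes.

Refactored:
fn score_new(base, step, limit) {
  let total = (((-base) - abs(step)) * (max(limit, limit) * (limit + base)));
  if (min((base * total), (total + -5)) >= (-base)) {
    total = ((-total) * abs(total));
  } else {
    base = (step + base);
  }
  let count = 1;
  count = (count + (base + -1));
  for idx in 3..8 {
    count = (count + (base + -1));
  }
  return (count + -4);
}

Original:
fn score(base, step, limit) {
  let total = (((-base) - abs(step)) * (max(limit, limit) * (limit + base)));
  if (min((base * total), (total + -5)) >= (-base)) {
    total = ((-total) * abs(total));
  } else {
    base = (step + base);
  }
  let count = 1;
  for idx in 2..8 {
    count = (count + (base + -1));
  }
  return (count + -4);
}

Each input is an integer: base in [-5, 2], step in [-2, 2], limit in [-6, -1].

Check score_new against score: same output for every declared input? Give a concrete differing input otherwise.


Equivalent — the differences include statement counts differ, plus loop structure differs, plus constant usage differs, plus arithmetic usage differs, yet no declared input distinguishes the two.
One worked example (base=-1, step=0, limit=-2) — score: total = 6; (min((base * total), (total + -5)) >= (-base)) -> false; base = -1; count = 1; [idx=2]; count = -1; [idx=3]; count = -3; [idx=4]; count = -5; [idx=5]; count = -7; [idx=6]; count = -9; [idx=7]; count = -11; return -15; score_new: total = 6; (min((base * total), (total + -5)) >= (-base)) -> false; base = -1; count = 1; count = -1; [idx=3]; count = -3; [idx=4]; count = -5; [idx=5]; count = -7; [idx=6]; count = -9; [idx=7]; count = -11; return -15; agreement on -15.
An exhaustive pass over the 240 declared inputs shows identical outputs.
verdict: equivalent


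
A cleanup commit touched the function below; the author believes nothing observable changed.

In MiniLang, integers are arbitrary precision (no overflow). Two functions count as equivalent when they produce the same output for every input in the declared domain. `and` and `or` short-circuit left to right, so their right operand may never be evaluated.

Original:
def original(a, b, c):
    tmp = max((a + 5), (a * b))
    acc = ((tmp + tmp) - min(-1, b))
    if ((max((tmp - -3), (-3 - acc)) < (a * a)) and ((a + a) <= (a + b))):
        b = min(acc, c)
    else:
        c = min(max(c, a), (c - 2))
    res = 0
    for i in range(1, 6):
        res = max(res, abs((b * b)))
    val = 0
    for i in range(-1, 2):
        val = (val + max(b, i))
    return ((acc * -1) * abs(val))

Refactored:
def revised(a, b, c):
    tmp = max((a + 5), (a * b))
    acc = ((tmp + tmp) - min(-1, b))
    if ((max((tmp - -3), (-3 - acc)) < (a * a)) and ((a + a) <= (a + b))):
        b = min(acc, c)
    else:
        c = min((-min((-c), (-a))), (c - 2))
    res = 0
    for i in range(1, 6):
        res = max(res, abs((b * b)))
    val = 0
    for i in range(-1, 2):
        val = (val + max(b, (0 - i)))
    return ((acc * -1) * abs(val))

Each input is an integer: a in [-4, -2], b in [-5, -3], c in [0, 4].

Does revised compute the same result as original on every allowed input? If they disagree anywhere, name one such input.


Although arithmetic usage differs; and min/max/abs usage differs; and constant usage differs, 45/45 inputs agree.
verdict: equivalent


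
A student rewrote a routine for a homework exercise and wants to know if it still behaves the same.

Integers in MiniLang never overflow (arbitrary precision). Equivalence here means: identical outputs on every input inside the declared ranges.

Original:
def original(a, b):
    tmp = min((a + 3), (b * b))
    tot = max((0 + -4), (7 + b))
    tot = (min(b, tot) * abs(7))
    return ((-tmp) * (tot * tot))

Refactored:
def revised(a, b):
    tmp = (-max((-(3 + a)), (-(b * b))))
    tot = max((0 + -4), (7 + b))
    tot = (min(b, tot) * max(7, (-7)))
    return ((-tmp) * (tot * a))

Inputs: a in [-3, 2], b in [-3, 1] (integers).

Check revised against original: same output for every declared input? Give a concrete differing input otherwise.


Evaluate both at a=-2, b=-3.
original: tmp becomes 1; next tot becomes 4; next tot becomes -21; next final value -441
revised: tmp becomes 1; next tot becomes 4; next tot becomes -21; next final value -42
-441 and -42 differ, so these are not the same function on this domain.
verdict: not equivalent; witness: a=-2, b=-3


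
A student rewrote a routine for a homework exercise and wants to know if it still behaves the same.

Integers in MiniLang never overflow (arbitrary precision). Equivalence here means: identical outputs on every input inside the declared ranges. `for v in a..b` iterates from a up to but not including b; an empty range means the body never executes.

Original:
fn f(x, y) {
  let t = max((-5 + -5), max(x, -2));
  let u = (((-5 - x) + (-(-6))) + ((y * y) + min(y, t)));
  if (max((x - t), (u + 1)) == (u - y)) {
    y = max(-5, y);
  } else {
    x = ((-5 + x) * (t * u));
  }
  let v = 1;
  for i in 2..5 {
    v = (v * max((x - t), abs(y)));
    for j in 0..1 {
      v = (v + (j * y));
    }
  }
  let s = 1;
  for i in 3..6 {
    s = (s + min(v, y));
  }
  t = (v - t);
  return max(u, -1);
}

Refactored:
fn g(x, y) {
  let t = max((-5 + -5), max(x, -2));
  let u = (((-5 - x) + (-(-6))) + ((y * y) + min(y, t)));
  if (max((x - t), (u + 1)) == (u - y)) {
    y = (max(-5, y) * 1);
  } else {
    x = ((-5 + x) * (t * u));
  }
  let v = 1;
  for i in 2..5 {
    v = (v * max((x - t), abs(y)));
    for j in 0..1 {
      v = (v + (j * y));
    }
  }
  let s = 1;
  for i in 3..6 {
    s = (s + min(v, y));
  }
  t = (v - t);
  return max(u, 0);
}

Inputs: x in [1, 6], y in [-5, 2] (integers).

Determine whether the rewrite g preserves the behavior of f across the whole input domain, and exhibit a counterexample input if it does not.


Not equivalent: x=2, y=-1 separates them (-1 vs 0).
f: t := 2 | u := -1 | (max((x - t), (u + 1)) == (u - y)): true | y := -1 | v := 1 | iter i=2: | v := 1 | iter j=0: | v := 1 | iter i=3: | v := 1 | iter j=0: | v := 1 | iter i=4: | v := 1 | iter j=0: | v := 1 | s := 1 | iter i=3: | s := 0 | iter i=4: | s := -1 | iter i=5: | s := -2 | t := -1 | result -1
g: t := 2 | u := -1 | (max((x - t), (u + 1)) == (u - y)): true | y := -1 | v := 1 | iter i=2: | v := 1 | iter j=0: | v := 1 | iter i=3: | v := 1 | iter j=0: | v := 1 | iter i=4: | v := 1 | iter j=0: | v := 1 | s := 1 | iter i=3: | s := 0 | iter i=4: | s := -1 | iter i=5: | s := -2 | t := -1 | result 0
verdict: not equivalent; witness: x=2, y=-1


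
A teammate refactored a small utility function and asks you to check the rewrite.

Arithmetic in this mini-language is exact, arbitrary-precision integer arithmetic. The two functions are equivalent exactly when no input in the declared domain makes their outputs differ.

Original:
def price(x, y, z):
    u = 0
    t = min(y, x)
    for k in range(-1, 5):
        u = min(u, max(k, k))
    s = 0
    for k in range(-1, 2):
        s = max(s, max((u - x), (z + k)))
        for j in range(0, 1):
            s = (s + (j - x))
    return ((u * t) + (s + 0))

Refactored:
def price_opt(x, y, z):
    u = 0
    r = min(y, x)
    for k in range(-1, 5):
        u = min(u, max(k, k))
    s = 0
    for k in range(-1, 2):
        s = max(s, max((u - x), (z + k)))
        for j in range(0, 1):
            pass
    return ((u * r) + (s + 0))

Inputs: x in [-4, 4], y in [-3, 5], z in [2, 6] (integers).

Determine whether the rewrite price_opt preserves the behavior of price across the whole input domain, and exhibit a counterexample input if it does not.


Input x=-4, y=-3, z=2: 19 from price versus 7 from price_opt.
verdict: not equivalent; witness: x=-4, y=-3, z=2


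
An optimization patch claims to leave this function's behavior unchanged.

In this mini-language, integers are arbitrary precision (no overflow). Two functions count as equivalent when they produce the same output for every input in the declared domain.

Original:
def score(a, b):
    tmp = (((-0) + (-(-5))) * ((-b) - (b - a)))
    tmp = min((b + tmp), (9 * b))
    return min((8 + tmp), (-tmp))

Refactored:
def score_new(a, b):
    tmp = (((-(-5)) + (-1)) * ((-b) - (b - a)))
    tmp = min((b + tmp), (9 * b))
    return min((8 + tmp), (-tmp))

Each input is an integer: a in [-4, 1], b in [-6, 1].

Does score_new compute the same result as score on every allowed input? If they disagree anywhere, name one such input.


The rewrite breaks on a=-4, b=-1, where the results are -3 and -1.
score: tmp := -10 | tmp := -11 | result -3
score_new: tmp := -8 | tmp := -9 | result -1
verdict: not equivalent; witness: a=-4, b=-1


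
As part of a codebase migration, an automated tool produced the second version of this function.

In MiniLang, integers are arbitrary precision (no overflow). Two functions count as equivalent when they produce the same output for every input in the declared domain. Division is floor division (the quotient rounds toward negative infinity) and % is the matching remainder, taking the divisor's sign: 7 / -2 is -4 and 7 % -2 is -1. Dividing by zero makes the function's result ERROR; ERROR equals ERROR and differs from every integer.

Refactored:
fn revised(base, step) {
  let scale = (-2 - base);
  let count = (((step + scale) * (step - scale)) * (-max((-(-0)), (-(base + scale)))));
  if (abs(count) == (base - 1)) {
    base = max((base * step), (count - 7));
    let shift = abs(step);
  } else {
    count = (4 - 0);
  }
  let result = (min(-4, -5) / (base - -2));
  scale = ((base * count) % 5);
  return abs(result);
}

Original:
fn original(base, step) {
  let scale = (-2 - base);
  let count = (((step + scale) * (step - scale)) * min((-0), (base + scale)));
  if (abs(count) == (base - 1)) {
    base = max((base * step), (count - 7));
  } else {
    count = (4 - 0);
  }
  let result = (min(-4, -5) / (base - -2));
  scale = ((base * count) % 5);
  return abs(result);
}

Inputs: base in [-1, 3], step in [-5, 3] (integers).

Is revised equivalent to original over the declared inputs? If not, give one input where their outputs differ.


Equivalent — the differences include local variable names differ; min/max/abs usage differs; statement counts differ, yet no declared input distinguishes the two.
One worked example (base=1, step=-4) — original: scale=-3, then count=-14, then (abs(count) == (base - 1)) is false, then count=4, then result=-2, then scale=4, then returns 2; revised: scale=-3, then count=-14, then (abs(count) == (base - 1)) is false, then count=4, then result=-2, then scale=4, then returns 2; agreement on 2.
Sweeping the whole domain (45 inputs) finds no disagreement.
verdict: equivalent


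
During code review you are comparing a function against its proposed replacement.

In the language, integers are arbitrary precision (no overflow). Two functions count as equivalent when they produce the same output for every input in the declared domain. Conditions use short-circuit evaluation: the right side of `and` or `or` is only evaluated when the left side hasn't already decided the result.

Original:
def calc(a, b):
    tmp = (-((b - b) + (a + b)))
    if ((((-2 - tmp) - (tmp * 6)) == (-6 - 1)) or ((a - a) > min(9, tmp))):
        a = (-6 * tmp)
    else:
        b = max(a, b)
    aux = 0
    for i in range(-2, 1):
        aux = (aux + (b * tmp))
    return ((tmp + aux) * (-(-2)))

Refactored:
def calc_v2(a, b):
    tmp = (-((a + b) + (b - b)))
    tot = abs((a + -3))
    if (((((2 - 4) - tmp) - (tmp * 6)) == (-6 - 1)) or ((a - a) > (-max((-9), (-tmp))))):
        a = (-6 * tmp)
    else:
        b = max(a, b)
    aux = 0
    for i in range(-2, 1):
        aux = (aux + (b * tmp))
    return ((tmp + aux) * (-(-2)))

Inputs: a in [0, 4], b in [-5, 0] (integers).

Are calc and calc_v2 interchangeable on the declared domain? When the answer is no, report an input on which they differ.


The two versions differ — the changes include statement counts differ; also arithmetic usage differs; also min/max/abs usage differs; also constant usage differs; also local variable names differ.
Spot check at a=2, b=-3 — calc: tmp=1, then ((((-2 - tmp) - (tmp * 6)) == (-6 - 1)) or ((a - a) > min(9, tmp))) is false, then b=2, then aux=0, then (i=-2), then aux=2, then (i=-1), then aux=4, then (i=0), then aux=6, then returns 14. calc_v2: tmp=1, then tot=1, then (((((2 - 4) - tmp) - (tmp * 6)) == (-6 - 1)) or ((a - a) > (-max((-9), (-tmp))))) is false, then b=2, then aux=0, then (i=-2), then aux=2, then (i=-1), then aux=4, then (i=0), then aux=6, then returns 14. Both give 14.
An exhaustive pass over the 30 declared inputs shows identical outputs.
verdict: equivalent


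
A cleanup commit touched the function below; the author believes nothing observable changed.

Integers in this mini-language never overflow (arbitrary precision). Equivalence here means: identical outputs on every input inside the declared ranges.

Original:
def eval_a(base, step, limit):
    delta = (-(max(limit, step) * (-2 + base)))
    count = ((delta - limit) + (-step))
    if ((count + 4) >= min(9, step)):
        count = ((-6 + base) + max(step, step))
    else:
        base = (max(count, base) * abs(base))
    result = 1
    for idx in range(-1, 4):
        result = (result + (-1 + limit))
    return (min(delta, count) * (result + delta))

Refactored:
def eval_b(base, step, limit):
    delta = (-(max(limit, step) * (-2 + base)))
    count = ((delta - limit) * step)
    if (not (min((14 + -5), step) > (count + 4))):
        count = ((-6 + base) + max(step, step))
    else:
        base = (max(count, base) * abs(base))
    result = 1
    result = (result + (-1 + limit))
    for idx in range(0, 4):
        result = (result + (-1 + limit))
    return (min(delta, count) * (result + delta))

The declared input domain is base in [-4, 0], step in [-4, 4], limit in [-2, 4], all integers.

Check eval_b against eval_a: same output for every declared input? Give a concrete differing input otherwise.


base=-4, step=-4, limit=1 yields -98 from eval_a but -140 from eval_b.
verdict: not equivalent; witness: base=-4, step=-4, limit=1


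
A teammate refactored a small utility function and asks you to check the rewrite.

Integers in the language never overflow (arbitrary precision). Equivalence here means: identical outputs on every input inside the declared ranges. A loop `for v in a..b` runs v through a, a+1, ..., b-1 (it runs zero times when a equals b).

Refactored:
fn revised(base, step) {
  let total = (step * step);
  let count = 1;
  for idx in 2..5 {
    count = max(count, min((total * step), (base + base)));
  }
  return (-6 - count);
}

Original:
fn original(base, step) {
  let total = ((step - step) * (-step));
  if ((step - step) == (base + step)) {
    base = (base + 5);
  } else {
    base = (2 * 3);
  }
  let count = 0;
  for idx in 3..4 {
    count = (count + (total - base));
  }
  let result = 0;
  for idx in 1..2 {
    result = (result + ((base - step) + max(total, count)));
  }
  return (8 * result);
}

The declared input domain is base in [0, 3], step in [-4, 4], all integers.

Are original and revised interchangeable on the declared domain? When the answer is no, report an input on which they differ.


Consider the input base=0, step=-4.
original: total := 0 | ((step - step) == (base + step)): false | base := 6 | count := 0 | iter idx=3: | count := -6 | result := 0 | iter idx=1: | result := 10 | result 80
revised: total := 16 | count := 1 | iter idx=2: | count := 1 | iter idx=3: | count := 1 | iter idx=4: | count := 1 | result -7
80 != -7, so the rewrite changes behavior.
verdict: not equivalent; witness: base=0, step=-4


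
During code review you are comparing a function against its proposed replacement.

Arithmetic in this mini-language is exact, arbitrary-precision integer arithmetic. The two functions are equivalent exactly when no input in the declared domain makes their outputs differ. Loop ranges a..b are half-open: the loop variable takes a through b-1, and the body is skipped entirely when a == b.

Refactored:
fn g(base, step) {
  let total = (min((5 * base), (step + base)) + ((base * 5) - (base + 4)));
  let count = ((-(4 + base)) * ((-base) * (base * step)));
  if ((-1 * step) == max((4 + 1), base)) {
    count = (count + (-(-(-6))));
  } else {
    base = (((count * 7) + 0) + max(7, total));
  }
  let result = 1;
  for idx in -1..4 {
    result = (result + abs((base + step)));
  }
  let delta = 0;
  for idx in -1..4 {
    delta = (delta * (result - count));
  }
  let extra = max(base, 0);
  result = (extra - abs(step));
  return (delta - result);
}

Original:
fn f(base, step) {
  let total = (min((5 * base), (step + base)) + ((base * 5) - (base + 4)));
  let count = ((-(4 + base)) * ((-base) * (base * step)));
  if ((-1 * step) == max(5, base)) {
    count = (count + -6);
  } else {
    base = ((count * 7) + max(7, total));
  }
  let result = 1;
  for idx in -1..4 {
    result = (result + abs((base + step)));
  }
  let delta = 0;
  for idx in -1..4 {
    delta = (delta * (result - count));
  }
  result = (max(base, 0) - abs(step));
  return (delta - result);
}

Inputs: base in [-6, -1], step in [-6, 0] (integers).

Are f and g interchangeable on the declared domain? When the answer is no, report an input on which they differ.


Changes here: constant usage differs; also arithmetic usage differs; also local variable names differ; also statement counts differ; the full 42-point sweep finds no disagreement.
verdict: equivalent


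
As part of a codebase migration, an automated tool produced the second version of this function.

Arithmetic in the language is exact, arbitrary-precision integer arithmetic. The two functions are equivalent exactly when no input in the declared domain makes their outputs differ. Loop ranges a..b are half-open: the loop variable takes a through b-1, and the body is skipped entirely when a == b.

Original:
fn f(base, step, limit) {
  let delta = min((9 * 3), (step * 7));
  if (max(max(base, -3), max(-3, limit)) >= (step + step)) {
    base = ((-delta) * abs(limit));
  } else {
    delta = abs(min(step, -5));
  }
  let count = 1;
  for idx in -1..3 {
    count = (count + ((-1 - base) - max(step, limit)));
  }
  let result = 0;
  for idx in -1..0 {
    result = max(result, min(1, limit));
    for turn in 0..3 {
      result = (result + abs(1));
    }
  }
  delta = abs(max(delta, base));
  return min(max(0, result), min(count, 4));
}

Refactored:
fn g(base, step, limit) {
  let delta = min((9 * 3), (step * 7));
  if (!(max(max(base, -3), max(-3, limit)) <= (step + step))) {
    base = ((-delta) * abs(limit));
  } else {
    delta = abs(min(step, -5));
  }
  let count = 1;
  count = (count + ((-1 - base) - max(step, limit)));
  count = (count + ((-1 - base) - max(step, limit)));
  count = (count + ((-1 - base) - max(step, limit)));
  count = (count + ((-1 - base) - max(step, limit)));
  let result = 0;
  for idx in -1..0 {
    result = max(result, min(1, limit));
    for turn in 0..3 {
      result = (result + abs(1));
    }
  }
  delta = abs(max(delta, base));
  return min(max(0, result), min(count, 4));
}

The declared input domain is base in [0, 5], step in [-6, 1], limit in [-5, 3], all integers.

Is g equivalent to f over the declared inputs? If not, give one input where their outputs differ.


Input base=0, step=1, limit=2: 4 from f versus -11 from g.
verdict: not equivalent; witness: base=0, step=1, limit=2


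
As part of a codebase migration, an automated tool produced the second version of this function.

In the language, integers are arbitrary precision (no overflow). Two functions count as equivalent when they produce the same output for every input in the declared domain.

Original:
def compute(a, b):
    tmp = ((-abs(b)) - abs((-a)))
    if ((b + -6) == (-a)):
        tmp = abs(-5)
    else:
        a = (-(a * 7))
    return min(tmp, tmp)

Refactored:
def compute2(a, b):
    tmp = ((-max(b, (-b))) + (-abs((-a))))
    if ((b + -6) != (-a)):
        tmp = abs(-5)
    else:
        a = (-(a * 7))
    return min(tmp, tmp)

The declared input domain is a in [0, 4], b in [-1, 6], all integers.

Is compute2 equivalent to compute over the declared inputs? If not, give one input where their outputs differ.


Input a=0, b=-1: -1 from compute versus 5 from compute2.
verdict: not equivalent; witness: a=0, b=-1


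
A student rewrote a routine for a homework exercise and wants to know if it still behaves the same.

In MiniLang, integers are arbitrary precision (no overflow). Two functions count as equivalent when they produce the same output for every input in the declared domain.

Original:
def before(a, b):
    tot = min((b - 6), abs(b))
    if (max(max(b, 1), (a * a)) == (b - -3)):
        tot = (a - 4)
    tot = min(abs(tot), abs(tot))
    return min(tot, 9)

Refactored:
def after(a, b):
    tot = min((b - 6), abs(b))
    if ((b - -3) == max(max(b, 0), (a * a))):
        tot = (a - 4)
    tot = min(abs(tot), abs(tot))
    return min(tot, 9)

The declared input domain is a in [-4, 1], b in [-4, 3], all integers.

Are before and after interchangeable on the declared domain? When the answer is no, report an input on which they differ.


These are not equivalent — on a=0, b=-3 the outputs split (9 vs 4).
before: tot becomes -9; next (max(max(b, 1), (a * a)) == (b - -3)) evaluates to false; next tot becomes 9; next final value 9
after: tot becomes -9; next ((b - -3) == max(max(b, 0), (a * a))) evaluates to true; next tot becomes -4; next tot becomes 4; next final value 4
verdict: not equivalent; witness: a=0, b=-3


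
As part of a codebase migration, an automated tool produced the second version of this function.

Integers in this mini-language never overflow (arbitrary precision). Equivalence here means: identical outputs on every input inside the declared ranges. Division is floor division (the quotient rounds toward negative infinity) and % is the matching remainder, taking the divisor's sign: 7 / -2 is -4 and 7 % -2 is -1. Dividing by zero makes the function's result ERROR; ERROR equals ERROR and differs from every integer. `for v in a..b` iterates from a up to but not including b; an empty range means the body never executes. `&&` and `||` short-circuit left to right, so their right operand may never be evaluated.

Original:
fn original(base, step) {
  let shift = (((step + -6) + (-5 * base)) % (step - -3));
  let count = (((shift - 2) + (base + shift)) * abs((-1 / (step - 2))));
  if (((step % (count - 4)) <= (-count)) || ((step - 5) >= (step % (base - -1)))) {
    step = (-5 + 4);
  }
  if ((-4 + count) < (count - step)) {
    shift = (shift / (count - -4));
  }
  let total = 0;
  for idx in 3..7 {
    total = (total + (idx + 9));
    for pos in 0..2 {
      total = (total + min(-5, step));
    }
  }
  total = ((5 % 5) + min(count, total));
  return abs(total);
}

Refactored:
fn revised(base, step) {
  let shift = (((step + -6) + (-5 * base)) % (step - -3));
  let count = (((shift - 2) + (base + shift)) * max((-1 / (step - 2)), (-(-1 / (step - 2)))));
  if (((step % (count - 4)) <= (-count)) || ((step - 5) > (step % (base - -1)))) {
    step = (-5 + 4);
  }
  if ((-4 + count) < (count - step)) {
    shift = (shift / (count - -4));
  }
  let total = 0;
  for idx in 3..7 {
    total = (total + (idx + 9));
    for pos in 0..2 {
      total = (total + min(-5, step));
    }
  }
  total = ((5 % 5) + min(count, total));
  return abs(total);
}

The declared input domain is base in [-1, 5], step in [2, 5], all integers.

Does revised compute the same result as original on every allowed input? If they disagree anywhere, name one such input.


Equivalent. The edit looks behavioral (`((step - 5) >= (step % (base - -1)))` became `((step - 5) > (step % (base - -1)))`), but over these ranges it never changes the outcome.
An exhaustive pass over the 28 declared inputs shows identical outputs.
One worked example (base=3, step=4) — original: shift := 4 | count := 9 | (((step % (count - 4)) <= (-count)) || ((step - 5) >= (step % (base - -1)))): false | ((-4 + count) < (count - step)): false | total := 0 | iter idx=3: | total := 12 | iter pos=0: | total := 7 | iter pos=1: | total := 2 | iter idx=4: | total := 15 | iter pos=0: | total := 10 | iter pos=1: | total := 5 | iter idx=5: | total := 19 | iter pos=0: | total := 14 | iter pos=1: | total := 9 | iter idx=6: | total := 24 | iter pos=0: | total := 19 | iter pos=1: | total := 14 | total := 9 | result 9; revised: shift := 4 | count := 9 | (((step % (count - 4)) <= (-count)) || ((step - 5) > (step % (base - -1)))): false | ((-4 + count) < (count - step)): false | total := 0 | iter idx=3: | total := 12 | iter pos=0: | total := 7 | iter pos=1: | total := 2 | iter idx=4: | total := 15 | iter pos=0: | total := 10 | iter pos=1: | total := 5 | iter idx=5: | total := 19 | iter pos=0: | total := 14 | iter pos=1: | total := 9 | iter idx=6: | total := 24 | iter pos=0: | total := 19 | iter pos=1: | total := 14 | total := 9 | result 9; agreement on 9.
verdict: equivalent


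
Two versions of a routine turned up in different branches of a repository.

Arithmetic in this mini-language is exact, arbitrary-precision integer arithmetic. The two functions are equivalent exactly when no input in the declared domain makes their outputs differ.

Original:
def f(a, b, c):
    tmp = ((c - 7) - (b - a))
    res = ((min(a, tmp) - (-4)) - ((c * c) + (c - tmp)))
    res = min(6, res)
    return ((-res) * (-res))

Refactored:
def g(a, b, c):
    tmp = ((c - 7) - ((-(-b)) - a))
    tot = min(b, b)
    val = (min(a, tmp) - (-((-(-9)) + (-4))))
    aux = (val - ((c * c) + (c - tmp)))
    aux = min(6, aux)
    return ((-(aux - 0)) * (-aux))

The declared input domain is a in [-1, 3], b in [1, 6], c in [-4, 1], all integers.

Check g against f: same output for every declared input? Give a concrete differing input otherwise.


Take a=-1, b=1, c=-4.
f: tmp := -13 | res := -34 | res := -34 | result 1156
g: tmp := -13 | tot := 1 | val := -8 | aux := -33 | aux := -33 | result 1089
1156 != 1089, so the rewrite changes behavior.
verdict: not equivalent; witness: a=-1, b=1, c=-4


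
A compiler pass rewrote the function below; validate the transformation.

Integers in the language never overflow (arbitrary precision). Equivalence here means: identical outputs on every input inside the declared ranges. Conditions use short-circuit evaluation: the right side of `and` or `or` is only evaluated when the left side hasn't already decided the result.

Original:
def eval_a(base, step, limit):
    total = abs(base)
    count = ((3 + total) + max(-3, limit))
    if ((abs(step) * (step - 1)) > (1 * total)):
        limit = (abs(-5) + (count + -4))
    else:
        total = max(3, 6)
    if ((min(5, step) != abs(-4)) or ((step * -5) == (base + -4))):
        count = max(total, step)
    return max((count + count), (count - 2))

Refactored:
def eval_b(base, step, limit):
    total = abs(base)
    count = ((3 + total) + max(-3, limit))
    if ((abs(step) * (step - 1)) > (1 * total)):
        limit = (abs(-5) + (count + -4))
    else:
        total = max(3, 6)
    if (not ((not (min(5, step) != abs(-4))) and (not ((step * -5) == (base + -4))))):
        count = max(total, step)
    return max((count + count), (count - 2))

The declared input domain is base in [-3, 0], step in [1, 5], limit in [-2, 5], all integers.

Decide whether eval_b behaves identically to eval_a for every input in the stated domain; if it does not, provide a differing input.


This is a faithful refactor — boolean connective usage differs, but the computed results match everywhere.
One worked example (base=0, step=4, limit=4) — eval_a: total becomes 0; next count becomes 7; next ((abs(step) * (step - 1)) > (1 * total)) evaluates to true; next limit becomes 8; next ((min(5, step) != abs(-4)) or ((step * -5) == (base + -4))) evaluates to false; next final value 14; eval_b: total becomes 0; next count becomes 7; next ((abs(step) * (step - 1)) > (1 * total)) evaluates to true; next limit becomes 8; next (not ((not (min(5, step) != abs(-4))) and (not ((step * -5) == (base + -4))))) evaluates to false; next final value 14; agreement on 14.
Checked all 160 inputs in the declared domain: the outputs agree on every one.
verdict: equivalent


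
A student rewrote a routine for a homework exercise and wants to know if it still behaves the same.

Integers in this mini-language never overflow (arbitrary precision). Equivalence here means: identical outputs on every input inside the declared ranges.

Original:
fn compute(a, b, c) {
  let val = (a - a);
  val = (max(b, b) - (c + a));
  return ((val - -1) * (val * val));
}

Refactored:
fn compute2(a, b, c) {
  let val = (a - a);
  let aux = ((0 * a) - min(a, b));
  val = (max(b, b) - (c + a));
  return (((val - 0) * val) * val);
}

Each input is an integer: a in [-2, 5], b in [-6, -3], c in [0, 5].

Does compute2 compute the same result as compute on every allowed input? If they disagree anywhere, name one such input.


Input a=-2, b=-6, c=0: -48 from compute versus -64 from compute2.
verdict: not equivalent; witness: a=-2, b=-6, c=0


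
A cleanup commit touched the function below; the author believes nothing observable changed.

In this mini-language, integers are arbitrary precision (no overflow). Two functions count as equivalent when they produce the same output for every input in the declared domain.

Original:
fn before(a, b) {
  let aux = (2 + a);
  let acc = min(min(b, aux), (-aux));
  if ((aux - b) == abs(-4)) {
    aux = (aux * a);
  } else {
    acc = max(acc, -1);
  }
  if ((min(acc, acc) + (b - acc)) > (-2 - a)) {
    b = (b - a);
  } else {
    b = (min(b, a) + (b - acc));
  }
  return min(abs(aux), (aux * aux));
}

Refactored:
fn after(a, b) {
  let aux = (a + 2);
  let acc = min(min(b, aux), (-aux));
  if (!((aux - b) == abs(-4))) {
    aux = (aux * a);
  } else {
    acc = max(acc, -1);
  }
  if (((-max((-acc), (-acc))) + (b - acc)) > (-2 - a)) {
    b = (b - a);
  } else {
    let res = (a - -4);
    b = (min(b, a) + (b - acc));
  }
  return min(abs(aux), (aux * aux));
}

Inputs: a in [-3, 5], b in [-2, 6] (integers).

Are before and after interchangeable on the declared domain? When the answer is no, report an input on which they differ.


Take a=-3, b=-2.
before: aux = -1; acc = -2; ((aux - b) == abs(-4)) -> false; acc = -1; ((min(acc, acc) + (b - acc)) > (-2 - a)) -> false; b = -4; return 1
after: aux = -1; acc = -2; (!((aux - b) == abs(-4))) -> true; aux = 3; (((-max((-acc), (-acc))) + (b - acc)) > (-2 - a)) -> false; res = 1; b = -3; return 3
1 vs 3 — the two versions disagree here.
verdict: not equivalent; witness: a=-3, b=-2


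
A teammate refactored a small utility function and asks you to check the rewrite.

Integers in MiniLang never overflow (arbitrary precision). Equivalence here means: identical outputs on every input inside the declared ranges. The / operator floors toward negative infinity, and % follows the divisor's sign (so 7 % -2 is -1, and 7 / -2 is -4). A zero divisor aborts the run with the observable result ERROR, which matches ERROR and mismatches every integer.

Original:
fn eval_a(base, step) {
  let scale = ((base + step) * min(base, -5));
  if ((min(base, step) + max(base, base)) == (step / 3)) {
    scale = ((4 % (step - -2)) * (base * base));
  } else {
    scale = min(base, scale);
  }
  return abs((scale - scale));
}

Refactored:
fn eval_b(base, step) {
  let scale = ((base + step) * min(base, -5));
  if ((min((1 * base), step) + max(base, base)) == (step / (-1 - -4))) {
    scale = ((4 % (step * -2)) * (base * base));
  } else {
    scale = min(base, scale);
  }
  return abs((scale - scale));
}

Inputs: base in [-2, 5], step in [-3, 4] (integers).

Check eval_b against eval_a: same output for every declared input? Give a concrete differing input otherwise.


Not equivalent: base=0, step=0 separates them (0 vs ERROR).
eval_a: scale becomes 0; next ((min(base, step) + max(base, base)) == (step / 3)) evaluates to true; next scale becomes 0; next final value 0
eval_b: scale becomes 0; next ((min((1 * base), step) + max(base, base)) == (step / (-1 - -4))) evaluates to true; next hits division by zero so the output is ERROR
verdict: not equivalent; witness: base=0, step=0
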